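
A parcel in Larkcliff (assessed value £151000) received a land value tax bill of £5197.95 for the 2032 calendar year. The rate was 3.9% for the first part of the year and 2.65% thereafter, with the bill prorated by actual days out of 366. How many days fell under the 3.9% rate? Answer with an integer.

232 days

Let d = days at the first rate; then 366 − d days at the second rate.
£151000 × [3.9%·d + 2.65%·(366−d)] / 366 = £5197.95
Solving gives d = 232, so the new rate took effect on August 20, 2032.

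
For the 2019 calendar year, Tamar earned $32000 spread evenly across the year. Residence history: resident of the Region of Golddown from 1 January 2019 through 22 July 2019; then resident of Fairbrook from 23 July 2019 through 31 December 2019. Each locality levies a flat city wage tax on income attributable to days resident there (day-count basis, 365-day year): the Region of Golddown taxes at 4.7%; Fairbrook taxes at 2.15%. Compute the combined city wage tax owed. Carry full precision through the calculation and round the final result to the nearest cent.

The Region of Golddown, 1 January – 22 July 2019: 203 days → $32000 × 4.7% × 203/365 = $836.4712
Fairbrook, 23 July – 31 December 2019: 162 days → $32000 × 2.15% × 162/365 = $305.3589
Total = $1141.8301

$1141.83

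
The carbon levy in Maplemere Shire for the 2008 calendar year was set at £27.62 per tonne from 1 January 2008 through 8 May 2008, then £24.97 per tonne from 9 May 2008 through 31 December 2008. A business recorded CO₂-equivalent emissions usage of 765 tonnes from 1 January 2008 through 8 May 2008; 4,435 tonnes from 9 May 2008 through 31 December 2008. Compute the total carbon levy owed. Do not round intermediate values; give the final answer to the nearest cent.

£131,871.25

1 January – 8 May 2008: 765 tonnes at £27.62/tonne → £21,129.30
9 May – 31 December 2008: 4,435 tonnes at £24.97/tonne → £110,741.95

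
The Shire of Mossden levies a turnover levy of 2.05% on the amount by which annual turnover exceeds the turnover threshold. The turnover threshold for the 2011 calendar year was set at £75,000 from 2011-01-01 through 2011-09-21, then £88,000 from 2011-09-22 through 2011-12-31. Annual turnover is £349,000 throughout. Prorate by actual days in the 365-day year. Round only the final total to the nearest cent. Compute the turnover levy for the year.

£5,543.26

2011-01-01 to 2011-09-21: 264 days, exemption £75,000 → (£349,000 − £75,000) × 2.05% × 264/365 = £4,062.7068
2011-09-22 to 2011-12-31: 101 days, exemption £88,000 → (£349,000 − £88,000) × 2.05% × 101/365 = £1,480.5493
Total = £5,543.2562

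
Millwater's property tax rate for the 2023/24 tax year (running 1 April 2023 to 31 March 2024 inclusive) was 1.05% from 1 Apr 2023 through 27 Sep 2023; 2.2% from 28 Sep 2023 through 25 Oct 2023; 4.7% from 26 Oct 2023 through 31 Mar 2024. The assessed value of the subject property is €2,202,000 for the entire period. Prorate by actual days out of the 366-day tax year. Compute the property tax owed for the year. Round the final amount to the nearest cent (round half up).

€59,754.82

1 Apr – 27 Sep 2023: 180 days at 1.05% → €2,202,000 × 1.05% × 180/366 = €11,370.9836
28 Sep – 25 Oct 2023: 28 days at 2.2% → €2,202,000 × 2.2% × 28/366 = €3,706.0984
26 Oct 2023 – 31 Mar 2024: 158 days at 4.7% → €2,202,000 × 4.7% × 158/366 = €44,677.7377
Total = €59,754.8197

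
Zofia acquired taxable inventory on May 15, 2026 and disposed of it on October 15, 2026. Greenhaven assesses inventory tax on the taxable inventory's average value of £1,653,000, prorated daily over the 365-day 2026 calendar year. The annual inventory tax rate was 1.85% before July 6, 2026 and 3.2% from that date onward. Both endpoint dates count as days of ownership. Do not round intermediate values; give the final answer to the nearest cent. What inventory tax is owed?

May 15 – July 5, 2026: 52 days at 1.85% → £1,653,000 × 1.85% × 52/365 = £4,356.6740
July 6 – October 15, 2026: 102 days at 3.2% → £1,653,000 × 3.2% × 102/365 = £14,781.8959
Total = £19,138.5699

£19,138.57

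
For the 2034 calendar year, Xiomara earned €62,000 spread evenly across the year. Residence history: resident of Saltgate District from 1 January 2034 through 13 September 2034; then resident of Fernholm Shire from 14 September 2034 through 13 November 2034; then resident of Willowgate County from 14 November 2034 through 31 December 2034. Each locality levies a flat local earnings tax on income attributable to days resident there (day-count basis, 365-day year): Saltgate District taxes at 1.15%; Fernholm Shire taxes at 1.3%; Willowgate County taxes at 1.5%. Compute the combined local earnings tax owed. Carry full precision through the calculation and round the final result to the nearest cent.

Saltgate District, 1 January – 13 September 2034: 256 days → €62,000 × 1.15% × 256/365 = €500.0767
Fernholm Shire, 14 September – 13 November 2034: 61 days → €62,000 × 1.3% × 61/365 = €134.7014
Willowgate County, 14 November – 31 December 2034: 48 days → €62,000 × 1.5% × 48/365 = €122.3014
Total = €757.0795

€757.08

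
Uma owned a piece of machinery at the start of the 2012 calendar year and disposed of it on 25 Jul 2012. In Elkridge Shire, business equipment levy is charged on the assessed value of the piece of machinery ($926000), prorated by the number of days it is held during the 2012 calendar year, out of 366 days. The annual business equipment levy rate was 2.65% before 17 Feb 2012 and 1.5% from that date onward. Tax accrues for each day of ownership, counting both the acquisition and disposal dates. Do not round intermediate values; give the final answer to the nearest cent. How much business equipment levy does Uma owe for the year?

1 Jan – 16 Feb 2012: 47 days at 2.65% → $926000 × 2.65% × 47/366 = $3151.1831
17 Feb – 25 Jul 2012: 160 days at 1.5% → $926000 × 1.5% × 160/366 = $6072.1311
Total = $9223.3142

$9223.31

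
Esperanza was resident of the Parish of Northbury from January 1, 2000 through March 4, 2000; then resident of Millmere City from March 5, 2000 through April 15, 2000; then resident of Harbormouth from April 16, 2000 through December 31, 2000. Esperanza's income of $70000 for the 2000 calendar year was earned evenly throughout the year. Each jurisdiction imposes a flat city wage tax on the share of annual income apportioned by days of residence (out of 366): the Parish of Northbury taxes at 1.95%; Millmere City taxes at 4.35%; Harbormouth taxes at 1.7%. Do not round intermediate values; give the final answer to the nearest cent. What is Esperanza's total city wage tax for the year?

$1433.47

The Parish of Northbury, January 1 – March 4, 2000: 64 days → $70000 × 1.95% × 64/366 = $238.6885
Millmere City, March 5 – April 15, 2000: 42 days → $70000 × 4.35% × 42/366 = $349.4262
Harbormouth, April 16 – December 31, 2000: 260 days → $70000 × 1.7% × 260/366 = $845.3552
Total = $1433.4699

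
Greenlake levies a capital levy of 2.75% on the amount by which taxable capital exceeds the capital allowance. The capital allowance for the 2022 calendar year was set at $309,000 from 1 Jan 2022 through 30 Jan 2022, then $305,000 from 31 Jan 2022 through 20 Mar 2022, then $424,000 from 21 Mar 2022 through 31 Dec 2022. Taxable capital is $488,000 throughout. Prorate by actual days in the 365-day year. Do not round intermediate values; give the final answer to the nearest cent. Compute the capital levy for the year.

$2,459.25

1 Jan – 30 Jan 2022: 30 days, exemption $309,000 → ($488,000 − $309,000) × 2.75% × 30/365 = $404.5890
31 Jan – 20 Mar 2022: 49 days, exemption $305,000 → ($488,000 − $305,000) × 2.75% × 49/365 = $675.5959
21 Mar – 31 Dec 2022: 286 days, exemption $424,000 → ($488,000 − $424,000) × 2.75% × 286/365 = $1,379.0685
Total = $2,459.2534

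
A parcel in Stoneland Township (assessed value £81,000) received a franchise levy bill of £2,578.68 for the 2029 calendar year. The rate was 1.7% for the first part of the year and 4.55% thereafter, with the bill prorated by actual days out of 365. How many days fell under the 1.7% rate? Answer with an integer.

Let d = days at the first rate; then 365 − d days at the second rate.
£81,000 × [1.7%·d + 4.55%·(365−d)] / 365 = £2,578.68
Solving gives d = 175, so the new rate took effect on 25 June 2029.

175 days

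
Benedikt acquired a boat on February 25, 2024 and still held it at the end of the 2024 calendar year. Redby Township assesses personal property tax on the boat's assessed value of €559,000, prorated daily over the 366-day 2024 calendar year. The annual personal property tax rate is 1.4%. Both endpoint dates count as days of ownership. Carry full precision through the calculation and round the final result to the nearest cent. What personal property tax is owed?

€6,649.96

Days held (February 25 – December 31, 2024): 311 out of 366
Tax = €559,000 × 1.4% × 311/366 = €6,649.9617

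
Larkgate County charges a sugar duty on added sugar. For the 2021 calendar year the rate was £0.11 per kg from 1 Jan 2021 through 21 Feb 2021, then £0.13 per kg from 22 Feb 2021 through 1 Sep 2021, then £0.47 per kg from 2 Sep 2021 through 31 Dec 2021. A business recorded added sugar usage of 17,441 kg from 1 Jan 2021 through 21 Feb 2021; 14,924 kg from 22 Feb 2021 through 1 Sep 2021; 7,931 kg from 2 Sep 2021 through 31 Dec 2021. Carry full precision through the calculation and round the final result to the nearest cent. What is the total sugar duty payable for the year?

£7,586.20

1 Jan – 21 Feb 2021: 17,441 kg at £0.11/kg → £1,918.51
22 Feb – 1 Sep 2021: 14,924 kg at £0.13/kg → £1,940.12
2 Sep – 31 Dec 2021: 7,931 kg at £0.47/kg → £3,727.57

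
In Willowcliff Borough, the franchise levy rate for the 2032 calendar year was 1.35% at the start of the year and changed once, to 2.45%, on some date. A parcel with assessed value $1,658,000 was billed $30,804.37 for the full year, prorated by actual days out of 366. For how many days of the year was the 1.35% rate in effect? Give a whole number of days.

Let d = days at the first rate; then 366 − d days at the second rate.
$1,658,000 × [1.35%·d + 2.45%·(366−d)] / 366 = $30,804.37
Solving gives d = 197, so the new rate took effect on 16 July 2032.

197 days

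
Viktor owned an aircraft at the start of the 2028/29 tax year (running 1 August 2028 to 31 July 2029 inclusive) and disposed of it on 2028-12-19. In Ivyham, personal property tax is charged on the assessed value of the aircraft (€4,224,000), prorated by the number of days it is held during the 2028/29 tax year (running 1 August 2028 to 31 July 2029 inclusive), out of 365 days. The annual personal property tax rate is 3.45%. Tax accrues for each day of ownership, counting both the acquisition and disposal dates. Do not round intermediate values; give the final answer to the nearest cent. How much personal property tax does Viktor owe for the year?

€56,294.93

Days held (2028-08-01 to 2028-12-19): 141 out of 365
Tax = €4,224,000 × 3.45% × 141/365 = €56,294.9260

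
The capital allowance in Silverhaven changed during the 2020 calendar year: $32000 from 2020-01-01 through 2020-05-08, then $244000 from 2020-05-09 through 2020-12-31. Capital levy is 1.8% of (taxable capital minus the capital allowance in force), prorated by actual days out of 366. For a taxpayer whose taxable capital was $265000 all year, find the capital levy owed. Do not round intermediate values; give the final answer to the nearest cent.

2020-01-01 to 2020-05-08: 129 days, exemption $32000 → ($265000 − $32000) × 1.8% × 129/366 = $1478.2131
2020-05-09 to 2020-12-31: 237 days, exemption $244000 → ($265000 − $244000) × 1.8% × 237/366 = $244.7705
Total = $1722.9836

$1722.98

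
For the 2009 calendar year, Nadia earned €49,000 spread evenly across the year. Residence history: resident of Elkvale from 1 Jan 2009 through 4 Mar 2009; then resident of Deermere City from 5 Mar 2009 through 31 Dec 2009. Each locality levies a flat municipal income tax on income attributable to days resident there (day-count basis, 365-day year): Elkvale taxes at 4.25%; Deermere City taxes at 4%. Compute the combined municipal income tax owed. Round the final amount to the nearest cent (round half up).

Elkvale, 1 Jan – 4 Mar 2009: 63 days → €49,000 × 4.25% × 63/365 = €359.4452
Deermere City, 5 Mar – 31 Dec 2009: 302 days → €49,000 × 4% × 302/365 = €1,621.6986
Total = €1,981.1438

€1,981.14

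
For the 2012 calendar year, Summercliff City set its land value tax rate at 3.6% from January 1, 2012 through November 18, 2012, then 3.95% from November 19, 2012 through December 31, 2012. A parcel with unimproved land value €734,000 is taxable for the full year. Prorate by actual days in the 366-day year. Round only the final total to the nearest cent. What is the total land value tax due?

January 1 – November 18, 2012: 323 days at 3.6% → €734,000 × 3.6% × 323/366 = €23,319.5410
November 19 – December 31, 2012: 43 days at 3.95% → €734,000 × 3.95% × 43/366 = €3,406.2814
Total = €26,725.8224

€26,725.82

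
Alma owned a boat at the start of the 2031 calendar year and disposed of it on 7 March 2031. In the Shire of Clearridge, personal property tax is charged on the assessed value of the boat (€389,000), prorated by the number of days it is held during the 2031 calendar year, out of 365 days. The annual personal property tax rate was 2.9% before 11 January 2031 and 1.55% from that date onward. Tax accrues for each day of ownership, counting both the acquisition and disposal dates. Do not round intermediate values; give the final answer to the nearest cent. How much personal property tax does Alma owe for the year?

€1,234.14

1 January – 10 January 2031: 10 days at 2.9% → €389,000 × 2.9% × 10/365 = €309.0685
11 January – 7 March 2031: 56 days at 1.55% → €389,000 × 1.55% × 56/365 = €925.0740
Total = €1,234.1425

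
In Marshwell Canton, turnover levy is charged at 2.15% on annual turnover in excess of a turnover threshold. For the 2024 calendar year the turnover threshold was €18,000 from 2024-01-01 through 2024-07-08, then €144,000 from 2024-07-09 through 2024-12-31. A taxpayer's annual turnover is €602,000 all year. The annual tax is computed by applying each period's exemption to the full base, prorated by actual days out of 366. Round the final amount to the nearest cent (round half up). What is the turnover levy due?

€11,253.31

2024-01-01 to 2024-07-08: 190 days, exemption €18,000 → (€602,000 − €18,000) × 2.15% × 190/366 = €6,518.1421
2024-07-09 to 2024-12-31: 176 days, exemption €144,000 → (€602,000 − €144,000) × 2.15% × 176/366 = €4,735.1694
Total = €11,253.3115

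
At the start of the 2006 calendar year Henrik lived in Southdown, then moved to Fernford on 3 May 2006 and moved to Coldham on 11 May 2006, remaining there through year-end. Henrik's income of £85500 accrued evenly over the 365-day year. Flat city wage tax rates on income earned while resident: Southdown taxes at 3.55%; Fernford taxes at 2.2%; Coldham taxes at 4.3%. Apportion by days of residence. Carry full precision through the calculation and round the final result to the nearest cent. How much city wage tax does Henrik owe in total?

£3422.81

Southdown, 1 Jan – 2 May 2006: 122 days → £85500 × 3.55% × 122/365 = £1014.5219
Fernford, 3 May – 10 May 2006: 8 days → £85500 × 2.2% × 8/365 = £41.2274
Coldham, 11 May – 31 Dec 2006: 235 days → £85500 × 4.3% × 235/365 = £2367.0616
Total = £3422.8110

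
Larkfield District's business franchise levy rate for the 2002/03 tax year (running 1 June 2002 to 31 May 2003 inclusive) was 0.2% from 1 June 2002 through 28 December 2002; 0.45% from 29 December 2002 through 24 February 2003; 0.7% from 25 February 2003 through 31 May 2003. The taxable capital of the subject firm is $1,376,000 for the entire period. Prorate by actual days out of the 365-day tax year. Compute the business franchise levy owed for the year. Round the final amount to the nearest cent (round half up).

1 June – 28 December 2002: 211 days at 0.2% → $1,376,000 × 0.2% × 211/365 = $1,590.8822
29 December 2002 – 24 February 2003: 58 days at 0.45% → $1,376,000 × 0.45% × 58/365 = $983.9342
25 February – 31 May 2003: 96 days at 0.7% → $1,376,000 × 0.7% × 96/365 = $2,533.3479
Total = $5,108.1644

$5,108.16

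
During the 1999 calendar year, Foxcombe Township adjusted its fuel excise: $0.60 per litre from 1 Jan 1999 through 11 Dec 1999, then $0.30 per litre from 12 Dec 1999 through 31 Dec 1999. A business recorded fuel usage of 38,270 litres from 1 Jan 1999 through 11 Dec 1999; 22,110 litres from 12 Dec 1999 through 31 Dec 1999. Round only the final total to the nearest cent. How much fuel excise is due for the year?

1 Jan – 11 Dec 1999: 38,270 litres at $0.60/litre → $22,962.00
12 Dec – 31 Dec 1999: 22,110 litres at $0.30/litre → $6,633.00

$29,595.00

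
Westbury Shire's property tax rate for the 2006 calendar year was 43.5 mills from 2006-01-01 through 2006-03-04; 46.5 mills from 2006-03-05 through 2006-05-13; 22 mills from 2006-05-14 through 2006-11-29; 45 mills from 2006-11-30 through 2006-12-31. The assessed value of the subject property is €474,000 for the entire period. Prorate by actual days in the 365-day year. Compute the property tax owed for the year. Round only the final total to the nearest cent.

2006-01-01 to 2006-03-04: 63 days at 43.5 mills → €474,000 × 4.35% × 63/365 = €3,558.8959
2006-03-05 to 2006-05-13: 70 days at 46.5 mills → €474,000 × 4.65% × 70/365 = €4,227.0411
2006-05-14 to 2006-11-29: 200 days at 22 mills → €474,000 × 2.2% × 200/365 = €5,713.9726
2006-11-30 to 2006-12-31: 32 days at 45 mills → €474,000 × 4.5% × 32/365 = €1,870.0274
Total = €15,369.9370

€15,369.94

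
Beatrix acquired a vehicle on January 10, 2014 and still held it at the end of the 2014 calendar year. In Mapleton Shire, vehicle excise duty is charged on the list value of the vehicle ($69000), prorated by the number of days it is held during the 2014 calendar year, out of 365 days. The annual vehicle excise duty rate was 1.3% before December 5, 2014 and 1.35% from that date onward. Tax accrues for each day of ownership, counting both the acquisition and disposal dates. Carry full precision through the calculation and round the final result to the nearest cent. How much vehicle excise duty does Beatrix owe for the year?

$877.43

January 10 – December 4, 2014: 329 days at 1.3% → $69000 × 1.3% × 329/365 = $808.5288
December 5 – December 31, 2014: 27 days at 1.35% → $69000 × 1.35% × 27/365 = $68.9055
Total = $877.4342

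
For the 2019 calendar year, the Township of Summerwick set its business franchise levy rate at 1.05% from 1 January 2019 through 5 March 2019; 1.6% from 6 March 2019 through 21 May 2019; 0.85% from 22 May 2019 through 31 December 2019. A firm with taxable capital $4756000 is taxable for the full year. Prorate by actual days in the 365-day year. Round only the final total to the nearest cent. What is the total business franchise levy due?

1 January – 5 March 2019: 64 days at 1.05% → $4756000 × 1.05% × 64/365 = $8756.2521
6 March – 21 May 2019: 77 days at 1.6% → $4756000 × 1.6% × 77/365 = $16053.1288
22 May – 31 December 2019: 224 days at 0.85% → $4756000 × 0.85% × 224/365 = $24809.3808
Total = $49618.7616

$49618.76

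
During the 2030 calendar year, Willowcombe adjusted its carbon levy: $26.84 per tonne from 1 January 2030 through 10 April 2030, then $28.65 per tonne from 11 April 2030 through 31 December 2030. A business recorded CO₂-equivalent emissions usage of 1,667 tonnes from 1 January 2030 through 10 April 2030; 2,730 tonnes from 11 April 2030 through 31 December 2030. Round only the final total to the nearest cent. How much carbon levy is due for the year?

$122956.78

1 January – 10 April 2030: 1,667 tonnes at $26.84/tonne → $44742.28
11 April – 31 December 2030: 2,730 tonnes at $28.65/tonne → $78214.50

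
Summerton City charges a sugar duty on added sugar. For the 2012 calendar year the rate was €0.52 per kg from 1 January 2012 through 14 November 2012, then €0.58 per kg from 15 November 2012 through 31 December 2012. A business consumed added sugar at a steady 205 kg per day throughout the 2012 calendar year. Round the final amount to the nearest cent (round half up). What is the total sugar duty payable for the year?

€39,593.70

1 January – 14 November 2012: 319 days × 205 kg/day = 65,395 kg at €0.52/kg → €34,005.40
15 November – 31 December 2012: 47 days × 205 kg/day = 9,635 kg at €0.58/kg → €5,588.30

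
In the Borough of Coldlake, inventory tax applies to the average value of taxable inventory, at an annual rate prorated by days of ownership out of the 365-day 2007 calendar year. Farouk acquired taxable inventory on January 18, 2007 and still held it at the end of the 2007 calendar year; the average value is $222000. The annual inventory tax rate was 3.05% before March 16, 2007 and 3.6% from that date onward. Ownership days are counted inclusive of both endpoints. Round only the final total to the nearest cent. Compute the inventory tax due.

January 18 – March 15, 2007: 57 days at 3.05% → $222000 × 3.05% × 57/365 = $1057.3890
March 16 – December 31, 2007: 291 days at 3.6% → $222000 × 3.6% × 291/365 = $6371.7041
Total = $7429.0932

$7429.09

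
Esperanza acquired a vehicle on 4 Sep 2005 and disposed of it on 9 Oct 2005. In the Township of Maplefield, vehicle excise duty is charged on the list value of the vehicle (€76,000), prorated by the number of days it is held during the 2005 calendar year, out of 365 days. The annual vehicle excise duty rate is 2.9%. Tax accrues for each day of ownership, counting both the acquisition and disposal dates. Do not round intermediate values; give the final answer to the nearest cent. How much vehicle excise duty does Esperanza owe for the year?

Days held (4 Sep – 9 Oct 2005): 36 out of 365
Tax = €76,000 × 2.9% × 36/365 = €217.3808

€217.38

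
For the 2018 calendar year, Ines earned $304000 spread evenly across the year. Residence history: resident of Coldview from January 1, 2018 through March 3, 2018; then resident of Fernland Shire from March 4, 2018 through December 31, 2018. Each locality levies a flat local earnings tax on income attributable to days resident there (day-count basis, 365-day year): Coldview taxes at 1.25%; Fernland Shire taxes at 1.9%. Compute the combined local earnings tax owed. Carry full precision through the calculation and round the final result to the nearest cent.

$5440.35

Coldview, January 1 – March 3, 2018: 62 days → $304000 × 1.25% × 62/365 = $645.4795
Fernland Shire, March 4 – December 31, 2018: 303 days → $304000 × 1.9% × 303/365 = $4794.8712
Total = $5440.3507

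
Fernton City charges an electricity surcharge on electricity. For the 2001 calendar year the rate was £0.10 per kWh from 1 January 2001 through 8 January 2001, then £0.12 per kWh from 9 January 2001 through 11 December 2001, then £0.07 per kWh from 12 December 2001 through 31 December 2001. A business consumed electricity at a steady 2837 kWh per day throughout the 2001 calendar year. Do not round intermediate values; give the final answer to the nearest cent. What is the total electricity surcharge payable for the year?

£120,969.68

1 January – 8 January 2001: 8 days × 2837 kWh/day = 22,696 kWh at £0.10/kWh → £2,269.60
9 January – 11 December 2001: 337 days × 2837 kWh/day = 956,069 kWh at £0.12/kWh → £114,728.28
12 December – 31 December 2001: 20 days × 2837 kWh/day = 56,740 kWh at £0.07/kWh → £3,971.80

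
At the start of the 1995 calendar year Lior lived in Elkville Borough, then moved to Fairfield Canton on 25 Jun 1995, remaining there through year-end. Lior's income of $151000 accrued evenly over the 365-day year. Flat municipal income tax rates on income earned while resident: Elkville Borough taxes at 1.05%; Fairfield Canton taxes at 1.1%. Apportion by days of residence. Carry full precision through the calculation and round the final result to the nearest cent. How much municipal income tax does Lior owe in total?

$1624.80

Elkville Borough, 1 Jan – 24 Jun 1995: 175 days → $151000 × 1.05% × 175/365 = $760.1712
Fairfield Canton, 25 Jun – 31 Dec 1995: 190 days → $151000 × 1.1% × 190/365 = $864.6301
Total = $1624.8014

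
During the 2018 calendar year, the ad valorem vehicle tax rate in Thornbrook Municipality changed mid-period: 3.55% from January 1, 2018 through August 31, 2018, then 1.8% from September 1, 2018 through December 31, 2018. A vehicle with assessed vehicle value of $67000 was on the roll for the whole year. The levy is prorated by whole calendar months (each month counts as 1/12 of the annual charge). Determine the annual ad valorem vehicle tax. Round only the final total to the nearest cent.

$1987.67

January 1 – August 31, 2018: 8 months at 3.55% → $67000 × 3.55% × 8/12 = $1585.6667
September 1 – December 31, 2018: 4 months at 1.8% → $67000 × 1.8% × 4/12 = $402.0000
Total = $1987.6667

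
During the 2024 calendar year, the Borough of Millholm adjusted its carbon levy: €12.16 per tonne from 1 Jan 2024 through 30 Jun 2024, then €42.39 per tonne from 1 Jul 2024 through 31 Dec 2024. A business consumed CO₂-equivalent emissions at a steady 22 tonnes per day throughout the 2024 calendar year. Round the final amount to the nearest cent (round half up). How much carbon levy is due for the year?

€220,283.36

1 Jan – 30 Jun 2024: 182 days × 22 tonnes/day = 4,004 tonnes at €12.16/tonne → €48,688.64
1 Jul – 31 Dec 2024: 184 days × 22 tonnes/day = 4,048 tonnes at €42.39/tonne → €171,594.72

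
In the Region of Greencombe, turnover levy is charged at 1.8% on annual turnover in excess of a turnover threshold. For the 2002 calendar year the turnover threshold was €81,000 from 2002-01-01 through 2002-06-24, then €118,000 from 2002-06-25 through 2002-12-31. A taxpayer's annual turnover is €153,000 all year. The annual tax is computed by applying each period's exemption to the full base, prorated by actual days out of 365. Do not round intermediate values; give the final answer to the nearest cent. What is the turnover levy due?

€949.32

2002-01-01 to 2002-06-24: 175 days, exemption €81,000 → (€153,000 − €81,000) × 1.8% × 175/365 = €621.3699
2002-06-25 to 2002-12-31: 190 days, exemption €118,000 → (€153,000 − €118,000) × 1.8% × 190/365 = €327.9452
Total = €949.3151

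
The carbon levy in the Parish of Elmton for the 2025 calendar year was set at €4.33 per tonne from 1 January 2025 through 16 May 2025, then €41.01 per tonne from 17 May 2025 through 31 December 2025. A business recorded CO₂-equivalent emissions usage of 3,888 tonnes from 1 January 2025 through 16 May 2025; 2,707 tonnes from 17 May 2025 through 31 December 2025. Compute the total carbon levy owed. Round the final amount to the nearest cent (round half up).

1 January – 16 May 2025: 3,888 tonnes at €4.33/tonne → €16,835.04
17 May – 31 December 2025: 2,707 tonnes at €41.01/tonne → €111,014.07

€127,849.11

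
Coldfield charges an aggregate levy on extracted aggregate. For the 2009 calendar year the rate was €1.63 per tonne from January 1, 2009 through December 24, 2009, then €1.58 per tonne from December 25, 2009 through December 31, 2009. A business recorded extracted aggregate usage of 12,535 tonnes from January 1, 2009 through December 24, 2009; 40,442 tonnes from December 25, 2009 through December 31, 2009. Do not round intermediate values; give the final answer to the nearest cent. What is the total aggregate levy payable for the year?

January 1 – December 24, 2009: 12,535 tonnes at €1.63/tonne → €20,432.05
December 25 – December 31, 2009: 40,442 tonnes at €1.58/tonne → €63,898.36

€84,330.41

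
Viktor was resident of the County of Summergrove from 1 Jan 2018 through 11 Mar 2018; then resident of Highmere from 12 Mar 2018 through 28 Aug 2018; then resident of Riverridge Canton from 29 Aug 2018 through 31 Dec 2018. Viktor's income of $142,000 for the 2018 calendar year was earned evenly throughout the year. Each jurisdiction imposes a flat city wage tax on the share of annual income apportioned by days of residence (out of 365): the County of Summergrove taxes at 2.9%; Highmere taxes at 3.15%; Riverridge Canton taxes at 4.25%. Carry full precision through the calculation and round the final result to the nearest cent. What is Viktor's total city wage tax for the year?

The County of Summergrove, 1 Jan – 11 Mar 2018: 70 days → $142,000 × 2.9% × 70/365 = $789.7534
Highmere, 12 Mar – 28 Aug 2018: 170 days → $142,000 × 3.15% × 170/365 = $2,083.3151
Riverridge Canton, 29 Aug – 31 Dec 2018: 125 days → $142,000 × 4.25% × 125/365 = $2,066.7808
Total = $4,939.8493

$4,939.85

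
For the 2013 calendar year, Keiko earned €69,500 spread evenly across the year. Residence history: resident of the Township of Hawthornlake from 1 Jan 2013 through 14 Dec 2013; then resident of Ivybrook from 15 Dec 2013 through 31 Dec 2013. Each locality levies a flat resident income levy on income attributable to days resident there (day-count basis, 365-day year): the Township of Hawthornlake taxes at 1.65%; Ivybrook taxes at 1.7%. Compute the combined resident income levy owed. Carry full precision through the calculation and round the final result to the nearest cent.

€1,148.37

The Township of Hawthornlake, 1 Jan – 14 Dec 2013: 348 days → €69,500 × 1.65% × 348/365 = €1,093.3397
Ivybrook, 15 Dec – 31 Dec 2013: 17 days → €69,500 × 1.7% × 17/365 = €55.0288
Total = €1,148.3685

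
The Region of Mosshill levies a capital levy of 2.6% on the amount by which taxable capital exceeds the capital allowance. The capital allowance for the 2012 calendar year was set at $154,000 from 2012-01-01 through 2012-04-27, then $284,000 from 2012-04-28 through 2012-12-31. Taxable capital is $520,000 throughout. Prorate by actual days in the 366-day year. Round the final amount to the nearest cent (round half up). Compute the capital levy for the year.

$7,225.73

2012-01-01 to 2012-04-27: 118 days, exemption $154,000 → ($520,000 − $154,000) × 2.6% × 118/366 = $3,068.0000
2012-04-28 to 2012-12-31: 248 days, exemption $284,000 → ($520,000 − $284,000) × 2.6% × 248/366 = $4,157.7268
Total = $7,225.7268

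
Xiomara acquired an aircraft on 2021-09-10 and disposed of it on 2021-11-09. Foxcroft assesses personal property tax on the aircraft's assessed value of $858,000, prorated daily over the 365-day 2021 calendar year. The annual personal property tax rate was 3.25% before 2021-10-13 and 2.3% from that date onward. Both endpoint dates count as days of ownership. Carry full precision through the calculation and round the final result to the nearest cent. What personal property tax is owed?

2021-09-10 to 2021-10-12: 33 days at 3.25% → $858,000 × 3.25% × 33/365 = $2,521.1096
2021-10-13 to 2021-11-09: 28 days at 2.3% → $858,000 × 2.3% × 28/365 = $1,513.8411
Total = $4,034.9507

$4,034.95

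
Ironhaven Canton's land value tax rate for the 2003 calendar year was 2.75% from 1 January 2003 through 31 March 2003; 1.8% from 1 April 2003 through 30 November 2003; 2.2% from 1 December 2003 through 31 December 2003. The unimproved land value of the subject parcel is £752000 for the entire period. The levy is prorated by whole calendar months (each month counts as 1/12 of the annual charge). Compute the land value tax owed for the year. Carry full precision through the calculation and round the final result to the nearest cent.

1 January – 31 March 2003: 3 months at 2.75% → £752000 × 2.75% × 3/12 = £5170.0000
1 April – 30 November 2003: 8 months at 1.8% → £752000 × 1.8% × 8/12 = £9024.0000
1 December – 31 December 2003: 1 month at 2.2% → £752000 × 2.2% × 1/12 = £1378.6667
Total = £15572.6667

£15572.67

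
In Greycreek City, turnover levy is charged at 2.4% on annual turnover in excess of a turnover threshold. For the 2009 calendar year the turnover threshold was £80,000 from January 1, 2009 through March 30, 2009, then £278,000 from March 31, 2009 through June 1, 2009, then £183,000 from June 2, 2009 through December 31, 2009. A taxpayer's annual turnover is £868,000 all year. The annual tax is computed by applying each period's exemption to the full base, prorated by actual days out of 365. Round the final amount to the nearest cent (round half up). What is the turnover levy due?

£16,649.23

January 1 – March 30, 2009: 89 days, exemption £80,000 → (£868,000 − £80,000) × 2.4% × 89/365 = £4,611.4192
March 31 – June 1, 2009: 63 days, exemption £278,000 → (£868,000 − £278,000) × 2.4% × 63/365 = £2,444.0548
June 2 – December 31, 2009: 213 days, exemption £183,000 → (£868,000 − £183,000) × 2.4% × 213/365 = £9,593.7534
Total = £16,649.2274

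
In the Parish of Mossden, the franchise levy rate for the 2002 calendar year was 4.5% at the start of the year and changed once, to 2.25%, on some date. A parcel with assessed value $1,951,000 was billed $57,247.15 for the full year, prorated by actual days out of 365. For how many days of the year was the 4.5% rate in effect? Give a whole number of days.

Let d = days at the first rate; then 365 − d days at the second rate.
$1,951,000 × [4.5%·d + 2.25%·(365−d)] / 365 = $57,247.15
Solving gives d = 111, so the new rate took effect on 22 April 2002.

111 days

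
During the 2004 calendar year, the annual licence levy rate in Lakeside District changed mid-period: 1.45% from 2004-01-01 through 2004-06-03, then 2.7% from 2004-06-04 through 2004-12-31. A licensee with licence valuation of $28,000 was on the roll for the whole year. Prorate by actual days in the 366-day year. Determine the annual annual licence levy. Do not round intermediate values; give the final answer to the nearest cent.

2004-01-01 to 2004-06-03: 155 days at 1.45% → $28,000 × 1.45% × 155/366 = $171.9399
2004-06-04 to 2004-12-31: 211 days at 2.7% → $28,000 × 2.7% × 211/366 = $435.8361
Total = $607.7760

$607.78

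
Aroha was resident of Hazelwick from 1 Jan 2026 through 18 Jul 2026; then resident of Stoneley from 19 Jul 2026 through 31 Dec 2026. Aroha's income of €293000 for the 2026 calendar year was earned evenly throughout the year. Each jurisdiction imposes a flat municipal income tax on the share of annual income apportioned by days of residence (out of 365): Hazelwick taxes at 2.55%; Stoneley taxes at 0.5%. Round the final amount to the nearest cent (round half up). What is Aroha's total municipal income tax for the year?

€4739.78

Hazelwick, 1 Jan – 18 Jul 2026: 199 days → €293000 × 2.55% × 199/365 = €4073.5027
Stoneley, 19 Jul – 31 Dec 2026: 166 days → €293000 × 0.5% × 166/365 = €666.2740
Total = €4739.7767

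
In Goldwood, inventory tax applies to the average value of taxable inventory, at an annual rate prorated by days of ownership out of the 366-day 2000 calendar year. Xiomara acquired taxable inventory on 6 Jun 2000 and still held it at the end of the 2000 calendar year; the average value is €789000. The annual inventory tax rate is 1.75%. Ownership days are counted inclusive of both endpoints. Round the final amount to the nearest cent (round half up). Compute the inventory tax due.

Days held (6 Jun – 31 Dec 2000): 209 out of 366
Tax = €789000 × 1.75% × 209/366 = €7884.6107

€7884.61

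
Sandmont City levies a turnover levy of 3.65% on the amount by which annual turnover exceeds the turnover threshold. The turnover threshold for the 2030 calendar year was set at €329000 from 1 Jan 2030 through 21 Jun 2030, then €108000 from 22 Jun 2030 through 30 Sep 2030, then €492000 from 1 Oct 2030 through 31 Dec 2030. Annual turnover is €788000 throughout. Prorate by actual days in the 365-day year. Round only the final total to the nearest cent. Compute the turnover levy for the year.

€17486.00

1 Jan – 21 Jun 2030: 172 days, exemption €329000 → (€788000 − €329000) × 3.65% × 172/365 = €7894.8000
22 Jun – 30 Sep 2030: 101 days, exemption €108000 → (€788000 − €108000) × 3.65% × 101/365 = €6868.0000
1 Oct – 31 Dec 2030: 92 days, exemption €492000 → (€788000 − €492000) × 3.65% × 92/365 = €2723.2000
Total = €17486.0000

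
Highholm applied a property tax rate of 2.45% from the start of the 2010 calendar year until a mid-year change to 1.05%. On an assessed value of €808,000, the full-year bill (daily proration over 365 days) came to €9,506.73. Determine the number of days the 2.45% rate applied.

33 days

Let d = days at the first rate; then 365 − d days at the second rate.
€808,000 × [2.45%·d + 1.05%·(365−d)] / 365 = €9,506.73
Solving gives d = 33, so the new rate took effect on 3 Feb 2010.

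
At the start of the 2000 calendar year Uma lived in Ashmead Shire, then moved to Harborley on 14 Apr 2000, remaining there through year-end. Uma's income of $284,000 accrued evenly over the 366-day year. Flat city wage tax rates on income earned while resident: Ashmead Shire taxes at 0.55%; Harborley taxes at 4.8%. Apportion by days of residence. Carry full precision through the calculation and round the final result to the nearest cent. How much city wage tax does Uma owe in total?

Ashmead Shire, 1 Jan – 13 Apr 2000: 104 days → $284,000 × 0.55% × 104/366 = $443.8470
Harborley, 14 Apr – 31 Dec 2000: 262 days → $284,000 × 4.8% × 262/366 = $9,758.4262
Total = $10,202.2732

$10,202.27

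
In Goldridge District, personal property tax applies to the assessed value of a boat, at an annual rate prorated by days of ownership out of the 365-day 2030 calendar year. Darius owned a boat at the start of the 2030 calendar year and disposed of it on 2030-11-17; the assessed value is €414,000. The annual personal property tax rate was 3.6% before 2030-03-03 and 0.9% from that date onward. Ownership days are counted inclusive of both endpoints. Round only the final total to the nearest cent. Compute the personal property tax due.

2030-01-01 to 2030-03-02: 61 days at 3.6% → €414,000 × 3.6% × 61/365 = €2,490.8055
2030-03-03 to 2030-11-17: 260 days at 0.9% → €414,000 × 0.9% × 260/365 = €2,654.1370
Total = €5,144.9425

€5,144.94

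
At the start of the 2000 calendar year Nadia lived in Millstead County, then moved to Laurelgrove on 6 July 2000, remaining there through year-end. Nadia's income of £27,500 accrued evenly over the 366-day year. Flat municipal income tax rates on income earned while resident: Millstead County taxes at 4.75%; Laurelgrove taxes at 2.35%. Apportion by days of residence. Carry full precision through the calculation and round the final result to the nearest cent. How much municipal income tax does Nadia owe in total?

Millstead County, 1 January – 5 July 2000: 187 days → £27,500 × 4.75% × 187/366 = £667.4010
Laurelgrove, 6 July – 31 December 2000: 179 days → £27,500 × 2.35% × 179/366 = £316.0622
Total = £983.4631

£983.46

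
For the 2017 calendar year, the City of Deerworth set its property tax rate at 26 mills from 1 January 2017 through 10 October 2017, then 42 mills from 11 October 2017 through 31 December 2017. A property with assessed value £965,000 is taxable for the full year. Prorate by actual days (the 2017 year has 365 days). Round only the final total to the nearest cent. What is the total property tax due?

1 January – 10 October 2017: 283 days at 26 mills → £965,000 × 2.6% × 283/365 = £19,453.3425
11 October – 31 December 2017: 82 days at 42 mills → £965,000 × 4.2% × 82/365 = £9,105.3699
Total = £28,558.7123

£28,558.71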